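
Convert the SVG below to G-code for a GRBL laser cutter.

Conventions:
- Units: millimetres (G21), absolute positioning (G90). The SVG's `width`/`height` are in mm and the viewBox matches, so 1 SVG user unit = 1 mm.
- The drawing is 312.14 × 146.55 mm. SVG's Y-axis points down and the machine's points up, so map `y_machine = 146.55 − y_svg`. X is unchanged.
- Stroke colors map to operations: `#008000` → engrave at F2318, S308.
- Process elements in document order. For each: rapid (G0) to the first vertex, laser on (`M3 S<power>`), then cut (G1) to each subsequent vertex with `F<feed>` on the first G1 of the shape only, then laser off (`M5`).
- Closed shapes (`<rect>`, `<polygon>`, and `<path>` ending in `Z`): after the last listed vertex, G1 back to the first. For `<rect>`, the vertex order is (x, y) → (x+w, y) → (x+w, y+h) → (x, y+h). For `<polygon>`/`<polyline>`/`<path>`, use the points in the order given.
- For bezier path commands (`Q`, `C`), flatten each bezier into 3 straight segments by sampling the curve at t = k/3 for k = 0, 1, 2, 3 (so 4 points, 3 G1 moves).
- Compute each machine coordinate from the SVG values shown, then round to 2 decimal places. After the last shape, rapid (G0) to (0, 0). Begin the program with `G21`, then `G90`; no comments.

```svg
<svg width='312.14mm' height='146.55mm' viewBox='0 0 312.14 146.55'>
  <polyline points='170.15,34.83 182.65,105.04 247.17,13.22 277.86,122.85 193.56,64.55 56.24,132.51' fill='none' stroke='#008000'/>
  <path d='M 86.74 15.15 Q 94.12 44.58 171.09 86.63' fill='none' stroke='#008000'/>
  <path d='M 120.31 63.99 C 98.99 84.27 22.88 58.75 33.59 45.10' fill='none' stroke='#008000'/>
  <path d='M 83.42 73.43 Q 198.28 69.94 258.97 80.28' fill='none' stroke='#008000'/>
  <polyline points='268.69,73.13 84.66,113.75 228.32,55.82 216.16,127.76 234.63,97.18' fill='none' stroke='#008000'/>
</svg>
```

Since the viewBox matches the mm dimensions, user units are millimetres directly. The only transform is the Y-flip y_m = 146.55 − y_svg.

Shape 1 is a open polyline drawn with `<polyline>`. Its stroke #008000 means engrave at S308, F2318. After flipping Y the toolpath is (170.15,111.72) → (182.65,41.51) → (247.17,133.33) → (277.86,23.70) → (193.56,82.00) → (56.24,14.04).

Shape 2 is a quadratic bezier drawn with `<path>`. Its stroke #008000 means engrave at S308, F2318. After flipping Y the toolpath is (86.74,131.40) → (99.39,110.38) → (127.51,86.55) → (171.09,59.92).

Shape 3 is a cubic bezier drawn with `<path>`. Its stroke #008000 means engrave at S308, F2318. After flipping Y the toolpath is (120.31,82.56) → (85.97,75.41) → (46.58,85.98) → (33.59,101.45).

Shape 4 is a quadratic bezier drawn with `<path>`. Its stroke #008000 means engrave at S308, F2318. After flipping Y the toolpath is (83.42,73.12) → (153.97,73.91) → (212.49,71.63) → (258.97,66.27).

Shape 5 is a open polyline drawn with `<polyline>`. Its stroke #008000 means engrave at S308, F2318. After flipping Y the toolpath is (268.69,73.42) → (84.66,32.80) → (228.32,90.73) → (216.16,18.79) → (234.63,49.37).

G21
G90
G0 X170.15 Y111.72
M3 S308
G1 X182.65 Y41.51 F2318
G1 X247.17 Y133.33
G1 X277.86 Y23.70
G1 X193.56 Y82.00
G1 X56.24 Y14.04
M5
G0 X86.74 Y131.40
M3 S308
G1 X99.39 Y110.38 F2318
G1 X127.51 Y86.55
G1 X171.09 Y59.92
M5
G0 X120.31 Y82.56
M3 S308
G1 X85.97 Y75.41 F2318
G1 X46.58 Y85.98
G1 X33.59 Y101.45
M5
G0 X83.42 Y73.12
M3 S308
G1 X153.97 Y73.91 F2318
G1 X212.49 Y71.63
G1 X258.97 Y66.27
M5
G0 X268.69 Y73.42
M3 S308
G1 X84.66 Y32.80 F2318
G1 X228.32 Y90.73
G1 X216.16 Y18.79
G1 X234.63 Y49.37
M5
G0 X0.00 Y0.00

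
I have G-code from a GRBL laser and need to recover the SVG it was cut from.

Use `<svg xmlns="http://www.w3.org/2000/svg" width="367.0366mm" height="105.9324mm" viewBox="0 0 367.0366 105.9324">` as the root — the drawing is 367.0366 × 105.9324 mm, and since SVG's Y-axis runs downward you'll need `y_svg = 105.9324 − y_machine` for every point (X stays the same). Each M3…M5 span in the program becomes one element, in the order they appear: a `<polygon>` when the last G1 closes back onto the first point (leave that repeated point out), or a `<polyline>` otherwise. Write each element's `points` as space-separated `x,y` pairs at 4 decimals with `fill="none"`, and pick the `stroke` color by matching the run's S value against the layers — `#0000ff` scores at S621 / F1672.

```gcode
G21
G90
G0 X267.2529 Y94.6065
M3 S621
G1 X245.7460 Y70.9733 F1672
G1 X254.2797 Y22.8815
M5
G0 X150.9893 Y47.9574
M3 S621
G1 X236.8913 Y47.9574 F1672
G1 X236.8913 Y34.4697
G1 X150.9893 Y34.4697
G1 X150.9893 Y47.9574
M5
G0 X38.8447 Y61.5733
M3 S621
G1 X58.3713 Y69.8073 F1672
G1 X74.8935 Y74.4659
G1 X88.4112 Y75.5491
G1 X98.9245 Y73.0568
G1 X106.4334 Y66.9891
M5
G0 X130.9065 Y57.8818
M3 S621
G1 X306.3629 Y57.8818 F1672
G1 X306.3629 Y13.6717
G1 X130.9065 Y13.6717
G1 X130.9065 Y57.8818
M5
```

<svg xmlns="http://www.w3.org/2000/svg" width="367.0366mm" height="105.9324mm" viewBox="0 0 367.0366 105.9324">
  <polyline points="267.2529,11.3259 245.7460,34.9591 254.2797,83.0509" fill="none" stroke="#0000ff"/>
  <polygon points="150.9893,57.9750 236.8913,57.9750 236.8913,71.4627 150.9893,71.4627" fill="none" stroke="#0000ff"/>
  <polyline points="38.8447,44.3591 58.3713,36.1251 74.8935,31.4665 88.4112,30.3833 98.9245,32.8756 106.4334,38.9433" fill="none" stroke="#0000ff"/>
  <polygon points="130.9065,48.0506 306.3629,48.0506 306.3629,92.2607 130.9065,92.2607" fill="none" stroke="#0000ff"/>
</svg>

Each laser-on run becomes one SVG element. Flip Y back into SVG space with y_svg = 105.9324 − y_machine. Every run uses S621, so all elements get stroke `#0000ff` (score).

Run 1: The run is open, so emit a `<polyline>` with points (Y-flipped): 267.2529,11.3259 245.7460,34.9591 254.2797,83.0509.

Run 2: The run returns to its start, so emit a `<polygon>` with points (Y-flipped): 150.9893,57.9750 236.8913,57.9750 236.8913,71.4627 150.9893,71.4627.

Run 3: The run is open, so emit a `<polyline>` with points (Y-flipped): 38.8447,44.3591 58.3713,36.1251 74.8935,31.4665 88.4112,30.3833 98.9245,32.8756 106.4334,38.9433.

Run 4: The run returns to its start, so emit a `<polygon>` with points (Y-flipped): 130.9065,48.0506 306.3629,48.0506 306.3629,92.2607 130.9065,92.2607.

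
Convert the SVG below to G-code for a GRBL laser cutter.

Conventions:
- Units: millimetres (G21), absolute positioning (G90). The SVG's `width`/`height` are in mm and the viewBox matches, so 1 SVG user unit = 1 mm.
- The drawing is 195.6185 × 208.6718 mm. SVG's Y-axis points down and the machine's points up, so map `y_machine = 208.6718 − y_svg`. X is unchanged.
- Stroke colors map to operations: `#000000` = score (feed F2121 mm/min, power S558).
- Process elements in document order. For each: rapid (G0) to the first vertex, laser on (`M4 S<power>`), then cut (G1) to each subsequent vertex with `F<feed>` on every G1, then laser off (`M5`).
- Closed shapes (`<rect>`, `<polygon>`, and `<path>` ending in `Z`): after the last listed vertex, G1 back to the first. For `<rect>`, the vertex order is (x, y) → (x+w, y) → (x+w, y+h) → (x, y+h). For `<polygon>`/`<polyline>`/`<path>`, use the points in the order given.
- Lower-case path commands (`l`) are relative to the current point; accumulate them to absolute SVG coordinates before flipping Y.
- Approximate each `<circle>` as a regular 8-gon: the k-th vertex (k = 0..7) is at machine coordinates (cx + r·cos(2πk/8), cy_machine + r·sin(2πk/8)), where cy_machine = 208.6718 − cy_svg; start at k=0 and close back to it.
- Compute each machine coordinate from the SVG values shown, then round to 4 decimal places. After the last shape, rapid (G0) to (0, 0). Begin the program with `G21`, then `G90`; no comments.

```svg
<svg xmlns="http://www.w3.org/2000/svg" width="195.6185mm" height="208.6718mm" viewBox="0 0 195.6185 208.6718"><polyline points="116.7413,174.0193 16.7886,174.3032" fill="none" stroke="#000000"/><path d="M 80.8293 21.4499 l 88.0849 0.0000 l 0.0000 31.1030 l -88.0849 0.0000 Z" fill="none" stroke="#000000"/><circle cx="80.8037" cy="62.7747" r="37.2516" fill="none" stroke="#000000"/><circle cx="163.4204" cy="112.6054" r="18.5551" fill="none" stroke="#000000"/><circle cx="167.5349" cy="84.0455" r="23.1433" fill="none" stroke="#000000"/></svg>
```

viewBox `0 0 195.6185 208.6718` with mm width/height → 1 unit = 1 mm. Flip: y_m = 208.6718 − y_svg.

**Shape 1** — `<polyline>` line segment, stroke `#000000` → score (S558, F2121). Machine vertices: (116.7413,34.6525) → (16.7886,34.3686). Open path.

**Shape 2** — `<path>` rectangle, stroke `#000000` → score (S558, F2121). Machine vertices: (80.8293,187.2219) → (168.9142,187.2219) → (168.9142,156.1189) → (80.8293,156.1189) → (80.8293,187.2219). Closed: final G1 returns to the first vertex.

**Shape 3** — `<circle>` circle, stroke `#000000` → score (S558, F2121). Machine vertices: (118.0553,145.8971) → (107.1446,172.2380) → (80.8037,183.1487) → (54.4628,172.2380) → (43.5521,145.8971) → (54.4628,119.5562) → (80.8037,108.6455) → (107.1446,119.5562) → (118.0553,145.8971). Closed: final G1 returns to the first vertex.

**Shape 4** — `<circle>` circle, stroke `#000000` → score (S558, F2121). Machine vertices: (181.9755,96.0664) → (176.5408,109.1868) → (163.4204,114.6215) → (150.3000,109.1868) → (144.8653,96.0664) → (150.3000,82.9460) → (163.4204,77.5113) → (176.5408,82.9460) → (181.9755,96.0664). Closed: final G1 returns to the first vertex.

**Shape 5** — `<circle>` circle, stroke `#000000` → score (S558, F2121). Machine vertices: (190.6782,124.6263) → (183.8997,140.9911) → (167.5349,147.7696) → (151.1701,140.9911) → (144.3916,124.6263) → (151.1701,108.2615) → (167.5349,101.4830) → (183.8997,108.2615) → (190.6782,124.6263). Closed: final G1 returns to the first vertex.

G21
G90
G0 X116.7413 Y34.6525
M4 S558
G1 X16.7886 Y34.3686 F2121
M5
G0 X80.8293 Y187.2219
M4 S558
G1 X168.9142 Y187.2219 F2121
G1 X168.9142 Y156.1189 F2121
G1 X80.8293 Y156.1189 F2121
G1 X80.8293 Y187.2219 F2121
M5
G0 X118.0553 Y145.8971
M4 S558
G1 X107.1446 Y172.2380 F2121
G1 X80.8037 Y183.1487 F2121
G1 X54.4628 Y172.2380 F2121
G1 X43.5521 Y145.8971 F2121
G1 X54.4628 Y119.5562 F2121
G1 X80.8037 Y108.6455 F2121
G1 X107.1446 Y119.5562 F2121
G1 X118.0553 Y145.8971 F2121
M5
G0 X181.9755 Y96.0664
M4 S558
G1 X176.5408 Y109.1868 F2121
G1 X163.4204 Y114.6215 F2121
G1 X150.3000 Y109.1868 F2121
G1 X144.8653 Y96.0664 F2121
G1 X150.3000 Y82.9460 F2121
G1 X163.4204 Y77.5113 F2121
G1 X176.5408 Y82.9460 F2121
G1 X181.9755 Y96.0664 F2121
M5
G0 X190.6782 Y124.6263
M4 S558
G1 X183.8997 Y140.9911 F2121
G1 X167.5349 Y147.7696 F2121
G1 X151.1701 Y140.9911 F2121
G1 X144.3916 Y124.6263 F2121
G1 X151.1701 Y108.2615 F2121
G1 X167.5349 Y101.4830 F2121
G1 X183.8997 Y108.2615 F2121
G1 X190.6782 Y124.6263 F2121
M5
G0 X0.0000 Y0.0000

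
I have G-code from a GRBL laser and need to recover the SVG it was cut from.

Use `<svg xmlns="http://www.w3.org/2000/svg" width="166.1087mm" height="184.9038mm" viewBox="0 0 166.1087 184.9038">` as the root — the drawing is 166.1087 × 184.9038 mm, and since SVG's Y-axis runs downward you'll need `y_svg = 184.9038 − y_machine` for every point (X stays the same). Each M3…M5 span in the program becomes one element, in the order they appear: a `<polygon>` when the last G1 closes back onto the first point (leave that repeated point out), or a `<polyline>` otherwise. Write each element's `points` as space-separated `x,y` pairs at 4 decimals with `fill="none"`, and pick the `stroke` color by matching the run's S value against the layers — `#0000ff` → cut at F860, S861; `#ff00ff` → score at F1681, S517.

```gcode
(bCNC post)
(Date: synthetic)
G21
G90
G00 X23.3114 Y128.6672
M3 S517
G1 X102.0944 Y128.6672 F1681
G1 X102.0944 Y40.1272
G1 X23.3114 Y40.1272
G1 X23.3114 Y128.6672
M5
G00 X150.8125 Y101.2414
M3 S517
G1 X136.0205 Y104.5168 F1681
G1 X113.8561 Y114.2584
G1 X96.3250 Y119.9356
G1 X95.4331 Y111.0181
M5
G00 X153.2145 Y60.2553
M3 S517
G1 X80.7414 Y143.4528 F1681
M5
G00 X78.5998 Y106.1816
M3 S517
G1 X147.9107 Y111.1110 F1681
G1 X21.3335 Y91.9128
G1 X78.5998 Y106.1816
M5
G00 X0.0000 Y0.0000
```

<svg xmlns="http://www.w3.org/2000/svg" width="166.1087mm" height="184.9038mm" viewBox="0 0 166.1087 184.9038">
  <polygon points="23.3114,56.2366 102.0944,56.2366 102.0944,144.7766 23.3114,144.7766" fill="none" stroke="#ff00ff"/>
  <polyline points="150.8125,83.6624 136.0205,80.3870 113.8561,70.6454 96.3250,64.9682 95.4331,73.8857" fill="none" stroke="#ff00ff"/>
  <polyline points="153.2145,124.6485 80.7414,41.4510" fill="none" stroke="#ff00ff"/>
  <polygon points="78.5998,78.7222 147.9107,73.7928 21.3335,92.9910" fill="none" stroke="#ff00ff"/>
</svg>

Machine Y-up, SVG Y-down with viewBox height 184.9038, so y_svg = 184.9038 − y_machine; X carries over. Every run uses S517, so all elements get stroke `#ff00ff` (score).

Run 1: The run returns to its start, so emit a `<polygon>` with points (Y-flipped): 23.3114,56.2366 102.0944,56.2366 102.0944,144.7766 23.3114,144.7766.

Run 2: The run is open, so emit a `<polyline>` with points (Y-flipped): 150.8125,83.6624 136.0205,80.3870 113.8561,70.6454 96.3250,64.9682 95.4331,73.8857.

Run 3: The run is open, so emit a `<polyline>` with points (Y-flipped): 153.2145,124.6485 80.7414,41.4510.

Run 4: The run returns to its start, so emit a `<polygon>` with points (Y-flipped): 78.5998,78.7222 147.9107,73.7928 21.3335,92.9910.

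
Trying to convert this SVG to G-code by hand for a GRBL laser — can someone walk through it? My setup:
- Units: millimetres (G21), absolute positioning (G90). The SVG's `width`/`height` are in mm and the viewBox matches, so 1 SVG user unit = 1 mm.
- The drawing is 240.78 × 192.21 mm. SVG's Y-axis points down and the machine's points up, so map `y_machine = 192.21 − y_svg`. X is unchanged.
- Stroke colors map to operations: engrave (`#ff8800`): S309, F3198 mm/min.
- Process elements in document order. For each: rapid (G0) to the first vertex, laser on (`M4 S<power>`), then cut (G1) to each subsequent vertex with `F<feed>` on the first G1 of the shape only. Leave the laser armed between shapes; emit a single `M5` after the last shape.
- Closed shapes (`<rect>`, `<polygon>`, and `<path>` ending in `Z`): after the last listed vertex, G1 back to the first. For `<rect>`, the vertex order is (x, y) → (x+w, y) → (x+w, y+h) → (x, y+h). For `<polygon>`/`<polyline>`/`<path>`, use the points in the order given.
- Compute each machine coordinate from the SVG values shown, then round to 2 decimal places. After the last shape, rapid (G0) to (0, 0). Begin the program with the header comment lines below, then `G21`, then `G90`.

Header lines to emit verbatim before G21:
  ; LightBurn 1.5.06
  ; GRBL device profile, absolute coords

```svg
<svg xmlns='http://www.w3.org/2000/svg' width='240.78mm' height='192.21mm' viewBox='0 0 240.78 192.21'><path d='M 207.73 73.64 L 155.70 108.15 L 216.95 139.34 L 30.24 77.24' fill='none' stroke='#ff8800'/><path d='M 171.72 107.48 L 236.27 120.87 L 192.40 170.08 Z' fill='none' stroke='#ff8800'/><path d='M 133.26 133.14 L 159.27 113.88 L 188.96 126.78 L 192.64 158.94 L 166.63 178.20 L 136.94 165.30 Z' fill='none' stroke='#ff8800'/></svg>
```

1 u = 1 mm; y_m = 192.21 − y.

[1] `<path>` open polyline, #ff8800→engrave S309 F3198: (207.73,118.57) → (155.70,84.06) → (216.95,52.87) → (30.24,114.97)

[2] `<path>` regular polygon, #ff8800→engrave S309 F3198: (171.72,84.73) → (236.27,71.34) → (192.40,22.13) → (171.72,84.73) (closed)

[3] `<path>` regular polygon, #ff8800→engrave S309 F3198: (133.26,59.07) → (159.27,78.33) → (188.96,65.43) → (192.64,33.27) → (166.63,14.01) → (136.94,26.91) → (133.26,59.07) (closed)

; LightBurn 1.5.06
; GRBL device profile, absolute coords
G21
G90
G0 X207.73 Y118.57
M4 S309
G1 X155.70 Y84.06 F3198
G1 X216.95 Y52.87
G1 X30.24 Y114.97
G0 X171.72 Y84.73
M4 S309
G1 X236.27 Y71.34 F3198
G1 X192.40 Y22.13
G1 X171.72 Y84.73
G0 X133.26 Y59.07
M4 S309
G1 X159.27 Y78.33 F3198
G1 X188.96 Y65.43
G1 X192.64 Y33.27
G1 X166.63 Y14.01
G1 X136.94 Y26.91
G1 X133.26 Y59.07
M5
G0 X0.00 Y0.00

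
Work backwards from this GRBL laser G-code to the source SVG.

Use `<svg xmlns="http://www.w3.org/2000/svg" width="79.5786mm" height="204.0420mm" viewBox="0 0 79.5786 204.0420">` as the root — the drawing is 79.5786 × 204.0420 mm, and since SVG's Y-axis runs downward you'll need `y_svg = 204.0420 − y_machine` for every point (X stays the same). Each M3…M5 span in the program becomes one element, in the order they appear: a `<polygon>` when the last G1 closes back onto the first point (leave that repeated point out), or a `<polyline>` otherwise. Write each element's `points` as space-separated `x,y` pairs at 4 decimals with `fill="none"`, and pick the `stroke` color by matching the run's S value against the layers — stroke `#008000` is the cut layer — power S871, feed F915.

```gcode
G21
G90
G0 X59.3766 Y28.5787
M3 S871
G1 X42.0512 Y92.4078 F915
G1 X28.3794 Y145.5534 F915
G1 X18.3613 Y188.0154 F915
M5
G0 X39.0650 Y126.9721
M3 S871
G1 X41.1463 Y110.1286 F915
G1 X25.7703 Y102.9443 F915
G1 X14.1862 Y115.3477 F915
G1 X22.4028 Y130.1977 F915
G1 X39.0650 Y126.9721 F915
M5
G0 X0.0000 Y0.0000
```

<svg xmlns="http://www.w3.org/2000/svg" width="79.5786mm" height="204.0420mm" viewBox="0 0 79.5786 204.0420">
  <polyline points="59.3766,175.4633 42.0512,111.6342 28.3794,58.4886 18.3613,16.0266" fill="none" stroke="#008000"/>
  <polygon points="39.0650,77.0699 41.1463,93.9134 25.7703,101.0977 14.1862,88.6943 22.4028,73.8443" fill="none" stroke="#008000"/>
</svg>

Machine Y-up, SVG Y-down with viewBox height 204.0420, so y_svg = 204.0420 − y_machine; X carries over. Every run uses S871, so all elements get stroke `#008000` (cut).

Run 1: The run is open, so emit a `<polyline>` with points (Y-flipped): 59.3766,175.4633 42.0512,111.6342 28.3794,58.4886 18.3613,16.0266.

Run 2: The run returns to its start, so emit a `<polygon>` with points (Y-flipped): 39.0650,77.0699 41.1463,93.9134 25.7703,101.0977 14.1862,88.6943 22.4028,73.8443.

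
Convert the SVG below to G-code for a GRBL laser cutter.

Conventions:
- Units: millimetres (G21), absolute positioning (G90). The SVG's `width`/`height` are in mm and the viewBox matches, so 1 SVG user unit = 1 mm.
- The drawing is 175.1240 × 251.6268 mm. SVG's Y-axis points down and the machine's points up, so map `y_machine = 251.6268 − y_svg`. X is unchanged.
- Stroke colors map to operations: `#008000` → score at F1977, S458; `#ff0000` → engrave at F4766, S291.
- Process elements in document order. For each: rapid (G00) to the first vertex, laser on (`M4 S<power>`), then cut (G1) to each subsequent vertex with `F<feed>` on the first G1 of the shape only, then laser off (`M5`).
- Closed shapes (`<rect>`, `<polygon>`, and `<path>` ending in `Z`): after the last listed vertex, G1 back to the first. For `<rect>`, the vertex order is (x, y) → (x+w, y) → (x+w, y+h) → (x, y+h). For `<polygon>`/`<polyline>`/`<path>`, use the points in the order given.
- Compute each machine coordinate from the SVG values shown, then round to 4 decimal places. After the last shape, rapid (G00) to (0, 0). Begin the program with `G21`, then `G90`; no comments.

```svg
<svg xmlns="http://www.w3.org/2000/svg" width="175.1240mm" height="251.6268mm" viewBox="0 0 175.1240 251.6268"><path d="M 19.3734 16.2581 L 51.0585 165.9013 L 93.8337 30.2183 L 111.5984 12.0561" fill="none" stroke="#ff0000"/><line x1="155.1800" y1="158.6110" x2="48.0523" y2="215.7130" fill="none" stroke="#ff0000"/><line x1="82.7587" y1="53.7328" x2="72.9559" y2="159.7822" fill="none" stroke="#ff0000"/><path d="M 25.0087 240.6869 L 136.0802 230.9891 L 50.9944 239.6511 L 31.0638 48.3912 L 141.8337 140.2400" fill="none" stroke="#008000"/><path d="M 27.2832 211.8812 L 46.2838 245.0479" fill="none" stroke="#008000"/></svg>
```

G21
G90
G00 X19.3734 Y235.3687
M4 S291
G1 X51.0585 Y85.7255 F4766
G1 X93.8337 Y221.4085
G1 X111.5984 Y239.5707
M5
G00 X155.1800 Y93.0158
M4 S291
G1 X48.0523 Y35.9138 F4766
M5
G00 X82.7587 Y197.8940
M4 S291
G1 X72.9559 Y91.8446 F4766
M5
G00 X25.0087 Y10.9399
M4 S458
G1 X136.0802 Y20.6377 F1977
G1 X50.9944 Y11.9757
G1 X31.0638 Y203.2356
G1 X141.8337 Y111.3868
M5
G00 X27.2832 Y39.7456
M4 S458
G1 X46.2838 Y6.5789 F1977
M5
G00 X0.0000 Y0.0000

viewBox `0 0 175.1240 251.6268` with mm width/height → 1 unit = 1 mm. Flip: y_m = 251.6268 − y_svg.

**Shape 1** — `<path>` open polyline, stroke `#ff0000` → engrave (S291, F4766). Machine vertices: (19.3734,235.3687) → (51.0585,85.7255) → (93.8337,221.4085) → (111.5984,239.5707). Open path.

**Shape 2** — `<line>` line segment, stroke `#ff0000` → engrave (S291, F4766). Machine vertices: (155.1800,93.0158) → (48.0523,35.9138). Open path.

**Shape 3** — `<line>` line segment, stroke `#ff0000` → engrave (S291, F4766). Machine vertices: (82.7587,197.8940) → (72.9559,91.8446). Open path.

**Shape 4** — `<path>` open polyline, stroke `#008000` → score (S458, F1977). Machine vertices: (25.0087,10.9399) → (136.0802,20.6377) → (50.9944,11.9757) → (31.0638,203.2356) → (141.8337,111.3868). Open path.

**Shape 5** — `<path>` line segment, stroke `#008000` → score (S458, F1977). Machine vertices: (27.2832,39.7456) → (46.2838,6.5789). Open path.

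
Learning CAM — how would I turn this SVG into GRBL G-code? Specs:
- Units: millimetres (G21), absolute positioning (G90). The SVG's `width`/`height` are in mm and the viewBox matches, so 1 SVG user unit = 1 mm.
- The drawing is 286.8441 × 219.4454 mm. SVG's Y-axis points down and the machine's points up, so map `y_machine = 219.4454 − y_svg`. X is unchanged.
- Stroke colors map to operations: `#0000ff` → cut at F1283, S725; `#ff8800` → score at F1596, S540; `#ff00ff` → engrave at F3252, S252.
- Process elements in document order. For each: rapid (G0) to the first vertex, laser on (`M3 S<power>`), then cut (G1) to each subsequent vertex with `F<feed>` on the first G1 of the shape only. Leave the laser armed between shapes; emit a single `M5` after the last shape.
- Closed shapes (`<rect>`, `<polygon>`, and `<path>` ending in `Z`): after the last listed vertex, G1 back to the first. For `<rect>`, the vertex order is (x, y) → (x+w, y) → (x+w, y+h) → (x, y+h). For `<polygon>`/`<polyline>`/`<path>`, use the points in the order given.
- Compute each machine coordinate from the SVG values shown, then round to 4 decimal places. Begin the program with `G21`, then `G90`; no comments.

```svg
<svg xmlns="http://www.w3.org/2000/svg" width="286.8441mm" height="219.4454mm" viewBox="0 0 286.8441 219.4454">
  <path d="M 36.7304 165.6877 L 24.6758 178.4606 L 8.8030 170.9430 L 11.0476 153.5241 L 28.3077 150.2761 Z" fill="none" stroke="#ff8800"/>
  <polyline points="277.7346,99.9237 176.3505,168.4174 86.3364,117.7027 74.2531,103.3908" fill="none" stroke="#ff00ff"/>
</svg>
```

G21
G90
G0 X36.7304 Y53.7577
M3 S540
G1 X24.6758 Y40.9848 F1596
G1 X8.8030 Y48.5024
G1 X11.0476 Y65.9213
G1 X28.3077 Y69.1693
G1 X36.7304 Y53.7577
G0 X277.7346 Y119.5217
M3 S252
G1 X176.3505 Y51.0280 F3252
G1 X86.3364 Y101.7427
G1 X74.2531 Y116.0546
M5

Since the viewBox matches the mm dimensions, user units are millimetres directly. The only transform is the Y-flip y_m = 219.4454 − y_svg.

Shape 1 is a regular polygon drawn with `<path>`. Its stroke #ff8800 means score at S540, F1596. After flipping Y the toolpath is (36.7304,53.7577) → (24.6758,40.9848) → (8.8030,48.5024) → (11.0476,65.9213) → (28.3077,69.1693) → (36.7304,53.7577), returning to the start.

Shape 2 is a open polyline drawn with `<polyline>`. Its stroke #ff00ff means engrave at S252, F3252. After flipping Y the toolpath is (277.7346,119.5217) → (176.3505,51.0280) → (86.3364,101.7427) → (74.2531,116.0546).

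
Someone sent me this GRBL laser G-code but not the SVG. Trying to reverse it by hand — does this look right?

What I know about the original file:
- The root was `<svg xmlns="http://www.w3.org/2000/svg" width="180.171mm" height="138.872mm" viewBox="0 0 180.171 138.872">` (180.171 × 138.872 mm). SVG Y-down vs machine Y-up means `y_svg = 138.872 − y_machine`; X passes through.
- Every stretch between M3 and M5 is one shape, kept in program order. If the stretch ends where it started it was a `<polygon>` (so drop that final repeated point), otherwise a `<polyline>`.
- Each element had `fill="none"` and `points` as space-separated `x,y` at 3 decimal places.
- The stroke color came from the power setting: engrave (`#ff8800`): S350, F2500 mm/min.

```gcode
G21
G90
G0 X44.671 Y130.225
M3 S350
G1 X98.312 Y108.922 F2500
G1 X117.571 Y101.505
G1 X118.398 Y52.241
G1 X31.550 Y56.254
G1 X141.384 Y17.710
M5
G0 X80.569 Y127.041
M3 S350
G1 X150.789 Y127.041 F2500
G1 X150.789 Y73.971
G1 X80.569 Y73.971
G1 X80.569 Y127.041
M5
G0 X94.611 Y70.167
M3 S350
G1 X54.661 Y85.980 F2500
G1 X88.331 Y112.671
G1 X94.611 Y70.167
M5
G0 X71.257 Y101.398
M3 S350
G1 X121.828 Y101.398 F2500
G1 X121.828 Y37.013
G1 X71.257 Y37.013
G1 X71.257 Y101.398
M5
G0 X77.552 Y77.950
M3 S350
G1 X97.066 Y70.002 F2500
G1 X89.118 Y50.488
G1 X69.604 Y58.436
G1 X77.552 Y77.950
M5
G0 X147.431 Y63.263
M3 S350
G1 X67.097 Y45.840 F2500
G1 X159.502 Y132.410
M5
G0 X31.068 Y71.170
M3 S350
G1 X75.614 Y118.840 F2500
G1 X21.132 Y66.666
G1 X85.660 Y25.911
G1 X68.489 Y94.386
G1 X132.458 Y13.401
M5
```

Each laser-on run becomes one SVG element. Flip Y back into SVG space with y_svg = 138.872 − y_machine. Every run uses S350, so all elements get stroke `#ff8800` (engrave).

Run 1: The run is open, so emit a `<polyline>` with points (Y-flipped): 44.671,8.647 98.312,29.950 117.571,37.367 118.398,86.631 31.550,82.618 141.384,121.162.

Run 2: The run returns to its start, so emit a `<polygon>` with points (Y-flipped): 80.569,11.831 150.789,11.831 150.789,64.901 80.569,64.901.

Run 3: The run returns to its start, so emit a `<polygon>` with points (Y-flipped): 94.611,68.705 54.661,52.892 88.331,26.201.

Run 4: The run returns to its start, so emit a `<polygon>` with points (Y-flipped): 71.257,37.474 121.828,37.474 121.828,101.859 71.257,101.859.

Run 5: The run returns to its start, so emit a `<polygon>` with points (Y-flipped): 77.552,60.922 97.066,68.870 89.118,88.384 69.604,80.436.

Run 6: The run is open, so emit a `<polyline>` with points (Y-flipped): 147.431,75.609 67.097,93.032 159.502,6.462.

Run 7: The run is open, so emit a `<polyline>` with points (Y-flipped): 31.068,67.702 75.614,20.032 21.132,72.206 85.660,112.961 68.489,44.486 132.458,125.471.

<svg xmlns="http://www.w3.org/2000/svg" width="180.171mm" height="138.872mm" viewBox="0 0 180.171 138.872">
  <polyline points="44.671,8.647 98.312,29.950 117.571,37.367 118.398,86.631 31.550,82.618 141.384,121.162" fill="none" stroke="#ff8800"/>
  <polygon points="80.569,11.831 150.789,11.831 150.789,64.901 80.569,64.901" fill="none" stroke="#ff8800"/>
  <polygon points="94.611,68.705 54.661,52.892 88.331,26.201" fill="none" stroke="#ff8800"/>
  <polygon points="71.257,37.474 121.828,37.474 121.828,101.859 71.257,101.859" fill="none" stroke="#ff8800"/>
  <polygon points="77.552,60.922 97.066,68.870 89.118,88.384 69.604,80.436" fill="none" stroke="#ff8800"/>
  <polyline points="147.431,75.609 67.097,93.032 159.502,6.462" fill="none" stroke="#ff8800"/>
  <polyline points="31.068,67.702 75.614,20.032 21.132,72.206 85.660,112.961 68.489,44.486 132.458,125.471" fill="none" stroke="#ff8800"/>
</svg>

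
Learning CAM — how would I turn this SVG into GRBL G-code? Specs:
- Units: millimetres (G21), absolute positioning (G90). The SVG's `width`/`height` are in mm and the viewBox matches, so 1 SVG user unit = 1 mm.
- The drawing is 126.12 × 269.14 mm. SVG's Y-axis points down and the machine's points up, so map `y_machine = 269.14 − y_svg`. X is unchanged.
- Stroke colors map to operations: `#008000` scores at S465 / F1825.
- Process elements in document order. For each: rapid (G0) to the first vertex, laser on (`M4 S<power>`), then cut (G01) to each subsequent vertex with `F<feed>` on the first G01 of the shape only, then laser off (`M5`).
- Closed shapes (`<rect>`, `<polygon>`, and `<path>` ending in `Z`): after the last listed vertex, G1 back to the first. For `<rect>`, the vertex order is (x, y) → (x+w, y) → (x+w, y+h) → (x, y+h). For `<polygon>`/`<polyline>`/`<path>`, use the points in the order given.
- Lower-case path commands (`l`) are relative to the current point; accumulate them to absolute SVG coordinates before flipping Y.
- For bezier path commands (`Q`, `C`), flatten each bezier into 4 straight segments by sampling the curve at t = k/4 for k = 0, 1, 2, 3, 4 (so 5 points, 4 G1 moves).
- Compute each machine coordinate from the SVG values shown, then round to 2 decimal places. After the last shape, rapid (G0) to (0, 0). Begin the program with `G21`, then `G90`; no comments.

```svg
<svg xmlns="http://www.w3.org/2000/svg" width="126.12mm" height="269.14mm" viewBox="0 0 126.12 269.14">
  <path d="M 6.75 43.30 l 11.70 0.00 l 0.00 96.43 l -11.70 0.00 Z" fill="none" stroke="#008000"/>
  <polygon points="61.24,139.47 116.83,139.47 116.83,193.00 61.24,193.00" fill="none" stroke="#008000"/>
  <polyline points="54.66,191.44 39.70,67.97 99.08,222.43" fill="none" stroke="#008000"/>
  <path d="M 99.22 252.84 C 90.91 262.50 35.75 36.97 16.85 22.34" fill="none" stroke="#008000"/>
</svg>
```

G21
G90
G0 X6.75 Y225.84
M4 S465
G01 X18.45 Y225.84 F1825
G01 X18.45 Y129.41
G01 X6.75 Y129.41
G01 X6.75 Y225.84
M5
G0 X61.24 Y129.67
M4 S465
G01 X116.83 Y129.67 F1825
G01 X116.83 Y76.14
G01 X61.24 Y76.14
G01 X61.24 Y129.67
M5
G0 X54.66 Y77.70
M4 S465
G01 X39.70 Y201.17 F1825
G01 X99.08 Y46.71
M5
G0 X99.22 Y16.30
M4 S465
G01 X85.50 Y46.18 F1825
G01 X62.01 Y122.44
G01 X36.53 Y203.25
G01 X16.85 Y246.80
M5
G0 X0.00 Y0.00

Since the viewBox matches the mm dimensions, user units are millimetres directly. The only transform is the Y-flip y_m = 269.14 − y_svg.

Shape 1 is a rectangle drawn with `<path>`. Its stroke #008000 means score at S465, F1825. After flipping Y the toolpath is (6.75,225.84) → (18.45,225.84) → (18.45,129.41) → (6.75,129.41) → (6.75,225.84), returning to the start.

Shape 2 is a rectangle drawn with `<polygon>`. Its stroke #008000 means score at S465, F1825. After flipping Y the toolpath is (61.24,129.67) → (116.83,129.67) → (116.83,76.14) → (61.24,76.14) → (61.24,129.67), returning to the start.

Shape 3 is a open polyline drawn with `<polyline>`. Its stroke #008000 means score at S465, F1825. After flipping Y the toolpath is (54.66,77.70) → (39.70,201.17) → (99.08,46.71).

Shape 4 is a cubic bezier drawn with `<path>`. Its stroke #008000 means score at S465, F1825. After flipping Y the toolpath is (99.22,16.30) → (85.50,46.18) → (62.01,122.44) → (36.53,203.25) → (16.85,246.80).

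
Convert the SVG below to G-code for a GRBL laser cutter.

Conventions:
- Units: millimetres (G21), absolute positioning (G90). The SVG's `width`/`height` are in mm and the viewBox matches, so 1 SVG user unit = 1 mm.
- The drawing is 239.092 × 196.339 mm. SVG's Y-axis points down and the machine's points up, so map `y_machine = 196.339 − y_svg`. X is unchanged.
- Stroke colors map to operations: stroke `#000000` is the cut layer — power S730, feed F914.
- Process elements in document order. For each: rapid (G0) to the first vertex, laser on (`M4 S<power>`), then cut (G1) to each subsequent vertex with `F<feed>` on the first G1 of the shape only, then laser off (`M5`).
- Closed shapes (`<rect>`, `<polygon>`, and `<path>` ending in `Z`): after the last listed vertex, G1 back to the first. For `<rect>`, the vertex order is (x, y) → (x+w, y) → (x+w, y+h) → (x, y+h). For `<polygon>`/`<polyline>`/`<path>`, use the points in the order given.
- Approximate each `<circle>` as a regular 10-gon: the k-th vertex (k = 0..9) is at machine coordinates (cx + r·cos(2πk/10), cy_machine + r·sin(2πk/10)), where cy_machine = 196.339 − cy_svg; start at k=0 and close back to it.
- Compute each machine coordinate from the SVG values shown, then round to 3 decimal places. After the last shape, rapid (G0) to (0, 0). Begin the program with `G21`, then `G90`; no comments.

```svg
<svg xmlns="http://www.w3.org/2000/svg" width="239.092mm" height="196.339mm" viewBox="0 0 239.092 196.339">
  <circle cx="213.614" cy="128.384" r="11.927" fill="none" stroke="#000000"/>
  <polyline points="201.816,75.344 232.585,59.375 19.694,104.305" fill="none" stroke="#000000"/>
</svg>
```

G21
G90
G0 X225.541 Y67.955
M4 S730
G1 X223.263 Y74.966 F914
G1 X217.300 Y79.298
G1 X209.928 Y79.298
G1 X203.965 Y74.966
G1 X201.687 Y67.955
G1 X203.965 Y60.944
G1 X209.928 Y56.612
G1 X217.300 Y56.612
G1 X223.263 Y60.944
G1 X225.541 Y67.955
M5
G0 X201.816 Y120.995
M4 S730
G1 X232.585 Y136.964 F914
G1 X19.694 Y92.034
M5
G0 X0.000 Y0.000

viewBox `0 0 239.092 196.339` with mm width/height → 1 unit = 1 mm. Flip: y_m = 196.339 − y_svg.

**Shape 1** — `<circle>` circle, stroke `#000000` → cut (S730, F914). Machine vertices: (225.541,67.955) → (223.263,74.966) → (217.300,79.298) → (209.928,79.298) → (203.965,74.966) → (201.687,67.955) → (203.965,60.944) → (209.928,56.612) → (217.300,56.612) → (223.263,60.944) → (225.541,67.955). Closed: final G1 returns to the first vertex.

**Shape 2** — `<polyline>` open polyline, stroke `#000000` → cut (S730, F914). Machine vertices: (201.816,120.995) → (232.585,136.964) → (19.694,92.034). Open path.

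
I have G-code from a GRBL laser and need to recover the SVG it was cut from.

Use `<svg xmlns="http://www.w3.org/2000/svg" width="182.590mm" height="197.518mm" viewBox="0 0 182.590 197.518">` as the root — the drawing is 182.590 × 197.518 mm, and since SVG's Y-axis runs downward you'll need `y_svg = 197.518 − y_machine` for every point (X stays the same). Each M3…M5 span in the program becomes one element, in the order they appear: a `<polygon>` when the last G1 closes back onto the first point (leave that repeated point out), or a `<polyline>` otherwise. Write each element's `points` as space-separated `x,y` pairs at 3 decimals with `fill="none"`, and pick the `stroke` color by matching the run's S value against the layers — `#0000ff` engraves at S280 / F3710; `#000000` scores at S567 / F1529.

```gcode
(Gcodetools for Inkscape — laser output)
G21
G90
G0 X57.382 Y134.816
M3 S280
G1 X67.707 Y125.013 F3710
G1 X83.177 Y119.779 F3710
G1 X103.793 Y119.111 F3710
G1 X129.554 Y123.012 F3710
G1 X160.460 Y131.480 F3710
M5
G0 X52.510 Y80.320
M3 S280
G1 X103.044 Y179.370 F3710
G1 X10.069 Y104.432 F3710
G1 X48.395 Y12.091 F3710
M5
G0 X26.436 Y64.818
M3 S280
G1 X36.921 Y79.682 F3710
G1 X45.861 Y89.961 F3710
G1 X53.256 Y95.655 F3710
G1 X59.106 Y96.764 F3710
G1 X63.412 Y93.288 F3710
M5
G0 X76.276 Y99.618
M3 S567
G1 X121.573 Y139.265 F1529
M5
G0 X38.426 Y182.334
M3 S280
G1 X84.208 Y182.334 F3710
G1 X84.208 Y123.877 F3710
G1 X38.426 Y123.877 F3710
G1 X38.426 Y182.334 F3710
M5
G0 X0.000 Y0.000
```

<svg xmlns="http://www.w3.org/2000/svg" width="182.590mm" height="197.518mm" viewBox="0 0 182.590 197.518">
  <polyline points="57.382,62.702 67.707,72.505 83.177,77.739 103.793,78.407 129.554,74.506 160.460,66.038" fill="none" stroke="#0000ff"/>
  <polyline points="52.510,117.198 103.044,18.148 10.069,93.086 48.395,185.427" fill="none" stroke="#0000ff"/>
  <polyline points="26.436,132.700 36.921,117.836 45.861,107.557 53.256,101.863 59.106,100.754 63.412,104.230" fill="none" stroke="#0000ff"/>
  <polyline points="76.276,97.900 121.573,58.253" fill="none" stroke="#000000"/>
  <polygon points="38.426,15.184 84.208,15.184 84.208,73.641 38.426,73.641" fill="none" stroke="#0000ff"/>
</svg>

Each laser-on run becomes one SVG element. Flip Y back into SVG space with y_svg = 197.518 − y_machine.

Run 1: the run's S280 means `#0000ff` (engrave). The run is open, so emit a `<polyline>` with points (Y-flipped): 57.382,62.702 67.707,72.505 83.177,77.739 103.793,78.407 129.554,74.506 160.460,66.038.

Run 2: power S280 maps to stroke `#0000ff` (engrave). The run is open, so emit a `<polyline>` with points (Y-flipped): 52.510,117.198 103.044,18.148 10.069,93.086 48.395,185.427.

Run 3: power S280 maps to stroke `#0000ff` (engrave). The run is open, so emit a `<polyline>` with points (Y-flipped): 26.436,132.700 36.921,117.836 45.861,107.557 53.256,101.863 59.106,100.754 63.412,104.230.

Run 4: S567 ⇒ score layer `#000000`. The run is open, so emit a `<polyline>` with points (Y-flipped): 76.276,97.900 121.573,58.253.

Run 5: power S280 maps to stroke `#0000ff` (engrave). The run returns to its start, so emit a `<polygon>` with points (Y-flipped): 38.426,15.184 84.208,15.184 84.208,73.641 38.426,73.641.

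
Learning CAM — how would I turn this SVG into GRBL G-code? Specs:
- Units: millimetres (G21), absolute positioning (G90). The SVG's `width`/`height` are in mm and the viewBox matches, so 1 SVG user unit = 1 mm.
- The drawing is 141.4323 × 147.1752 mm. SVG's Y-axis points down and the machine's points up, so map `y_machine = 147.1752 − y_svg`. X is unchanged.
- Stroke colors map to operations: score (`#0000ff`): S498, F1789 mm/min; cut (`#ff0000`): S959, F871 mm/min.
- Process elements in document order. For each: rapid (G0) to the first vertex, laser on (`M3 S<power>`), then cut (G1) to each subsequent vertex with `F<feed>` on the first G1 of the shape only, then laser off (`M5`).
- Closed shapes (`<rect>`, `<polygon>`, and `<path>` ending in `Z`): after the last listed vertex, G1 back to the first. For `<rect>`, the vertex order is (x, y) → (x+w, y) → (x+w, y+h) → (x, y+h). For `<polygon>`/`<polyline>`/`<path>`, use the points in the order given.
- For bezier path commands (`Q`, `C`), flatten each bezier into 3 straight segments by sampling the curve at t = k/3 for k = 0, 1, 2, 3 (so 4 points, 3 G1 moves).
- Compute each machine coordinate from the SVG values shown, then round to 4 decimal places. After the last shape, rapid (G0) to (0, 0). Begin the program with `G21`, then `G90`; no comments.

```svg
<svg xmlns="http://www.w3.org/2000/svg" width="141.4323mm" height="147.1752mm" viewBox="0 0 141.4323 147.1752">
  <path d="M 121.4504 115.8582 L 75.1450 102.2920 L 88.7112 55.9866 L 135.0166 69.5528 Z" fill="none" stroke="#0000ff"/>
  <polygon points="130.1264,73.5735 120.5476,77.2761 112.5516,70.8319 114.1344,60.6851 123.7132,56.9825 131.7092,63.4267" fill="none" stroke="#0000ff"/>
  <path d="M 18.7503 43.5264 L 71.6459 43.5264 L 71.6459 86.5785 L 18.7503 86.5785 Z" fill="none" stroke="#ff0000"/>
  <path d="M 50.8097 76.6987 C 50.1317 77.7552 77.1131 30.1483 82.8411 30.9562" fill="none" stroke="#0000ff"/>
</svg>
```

1 u = 1 mm; y_m = 147.1752 − y.

[1] `<path>` regular polygon, #0000ff→score S498 F1789: (121.4504,31.3170) → (75.1450,44.8832) → (88.7112,91.1886) → (135.0166,77.6224) → (121.4504,31.3170) (closed)

[2] `<polygon>` regular polygon, #0000ff→score S498 F1789: (130.1264,73.6017) → (120.5476,69.8991) → (112.5516,76.3433) → (114.1344,86.4901) → (123.7132,90.1927) → (131.7092,83.7485) → (130.1264,73.6017) (closed)

[3] `<path>` rectangle, #ff0000→cut S959 F871: (18.7503,103.6488) → (71.6459,103.6488) → (71.6459,60.5967) → (18.7503,60.5967) → (18.7503,103.6488) (closed)

[4] `<path>` cubic bezier, #0000ff→score S498 F1789: (50.8097,70.4765) → (57.5399,82.0456) → (71.8402,104.4841) → (82.8411,116.2190)

G21
G90
G0 X121.4504 Y31.3170
M3 S498
G1 X75.1450 Y44.8832 F1789
G1 X88.7112 Y91.1886
G1 X135.0166 Y77.6224
G1 X121.4504 Y31.3170
M5
G0 X130.1264 Y73.6017
M3 S498
G1 X120.5476 Y69.8991 F1789
G1 X112.5516 Y76.3433
G1 X114.1344 Y86.4901
G1 X123.7132 Y90.1927
G1 X131.7092 Y83.7485
G1 X130.1264 Y73.6017
M5
G0 X18.7503 Y103.6488
M3 S959
G1 X71.6459 Y103.6488 F871
G1 X71.6459 Y60.5967
G1 X18.7503 Y60.5967
G1 X18.7503 Y103.6488
M5
G0 X50.8097 Y70.4765
M3 S498
G1 X57.5399 Y82.0456 F1789
G1 X71.8402 Y104.4841
G1 X82.8411 Y116.2190
M5
G0 X0.0000 Y0.0000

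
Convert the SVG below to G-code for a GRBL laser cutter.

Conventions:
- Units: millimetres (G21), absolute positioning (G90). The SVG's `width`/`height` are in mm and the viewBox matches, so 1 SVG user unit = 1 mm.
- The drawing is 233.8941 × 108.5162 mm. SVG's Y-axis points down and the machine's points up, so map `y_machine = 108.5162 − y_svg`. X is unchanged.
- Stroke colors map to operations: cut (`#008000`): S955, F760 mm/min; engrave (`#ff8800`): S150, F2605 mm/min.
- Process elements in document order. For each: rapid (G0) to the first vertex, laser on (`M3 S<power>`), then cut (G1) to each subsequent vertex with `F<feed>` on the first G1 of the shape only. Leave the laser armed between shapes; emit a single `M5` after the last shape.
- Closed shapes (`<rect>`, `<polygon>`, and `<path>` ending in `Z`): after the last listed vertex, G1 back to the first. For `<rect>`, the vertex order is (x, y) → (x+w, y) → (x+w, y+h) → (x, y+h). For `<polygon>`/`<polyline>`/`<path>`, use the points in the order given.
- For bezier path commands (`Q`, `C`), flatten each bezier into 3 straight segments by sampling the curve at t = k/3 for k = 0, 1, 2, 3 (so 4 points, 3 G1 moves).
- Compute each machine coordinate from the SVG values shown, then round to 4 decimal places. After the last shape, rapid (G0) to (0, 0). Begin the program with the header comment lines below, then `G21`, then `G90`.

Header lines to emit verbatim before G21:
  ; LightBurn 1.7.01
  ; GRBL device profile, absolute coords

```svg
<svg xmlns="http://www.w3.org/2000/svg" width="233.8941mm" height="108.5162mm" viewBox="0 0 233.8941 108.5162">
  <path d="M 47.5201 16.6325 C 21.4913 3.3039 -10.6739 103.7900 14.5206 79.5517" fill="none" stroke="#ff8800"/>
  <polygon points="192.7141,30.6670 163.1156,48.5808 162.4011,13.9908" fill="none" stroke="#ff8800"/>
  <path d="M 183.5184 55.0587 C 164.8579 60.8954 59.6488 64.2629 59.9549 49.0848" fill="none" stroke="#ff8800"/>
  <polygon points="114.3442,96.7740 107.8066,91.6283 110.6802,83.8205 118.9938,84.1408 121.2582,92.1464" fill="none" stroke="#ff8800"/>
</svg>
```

; LightBurn 1.7.01
; GRBL device profile, absolute coords
G21
G90
G0 X47.5201 Y91.8837
M3 S150
G1 X21.7975 Y76.1088 F2605
G1 X6.0943 Y37.4662
G1 X14.5206 Y28.9645
G0 X192.7141 Y77.8492
M3 S150
G1 X163.1156 Y59.9354 F2605
G1 X162.4011 Y94.5254
G1 X192.7141 Y77.8492
G0 X183.5184 Y53.4575
M3 S150
G1 X143.1218 Y49.0393 F2605
G1 X87.7071 Y49.8397
G1 X59.9549 Y59.4314
G0 X114.3442 Y11.7422
M3 S150
G1 X107.8066 Y16.8879 F2605
G1 X110.6802 Y24.6957
G1 X118.9938 Y24.3754
G1 X121.2582 Y16.3698
G1 X114.3442 Y11.7422
M5
G0 X0.0000 Y0.0000

1 u = 1 mm; y_m = 108.5162 − y.

[1] `<path>` cubic bezier, #ff8800→engrave S150 F2605: (47.5201,91.8837) → (21.7975,76.1088) → (6.0943,37.4662) → (14.5206,28.9645)

[2] `<polygon>` regular polygon, #ff8800→engrave S150 F2605: (192.7141,77.8492) → (163.1156,59.9354) → (162.4011,94.5254) → (192.7141,77.8492) (closed)

[3] `<path>` cubic bezier, #ff8800→engrave S150 F2605: (183.5184,53.4575) → (143.1218,49.0393) → (87.7071,49.8397) → (59.9549,59.4314)

[4] `<polygon>` regular polygon, #ff8800→engrave S150 F2605: (114.3442,11.7422) → (107.8066,16.8879) → (110.6802,24.6957) → (118.9938,24.3754) → (121.2582,16.3698) → (114.3442,11.7422) (closed)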